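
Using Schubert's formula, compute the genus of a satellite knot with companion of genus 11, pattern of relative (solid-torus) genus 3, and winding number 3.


Schubert: g(satellite) = g_rel(pattern) + |winding| * g(companion),
where g_rel(pattern) is the genus of the pattern relative to the solid torus.
= 3 + 3 * 11
= 3 + 33 = 36

36


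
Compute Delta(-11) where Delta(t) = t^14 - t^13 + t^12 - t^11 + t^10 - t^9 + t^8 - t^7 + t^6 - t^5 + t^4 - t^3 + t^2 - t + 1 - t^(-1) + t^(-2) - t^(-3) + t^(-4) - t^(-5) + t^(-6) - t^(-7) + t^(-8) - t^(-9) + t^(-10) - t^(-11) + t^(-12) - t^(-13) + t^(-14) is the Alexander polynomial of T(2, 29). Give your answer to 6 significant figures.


Substituting t = -11 into Delta(t) = t^14 - t^13 + t^12 - t^11 + t^10 - t^9 + t^8 - t^7 + t^6 - t^5 + t^4 - t^3 + t^2 - t + 1 - t^(-1) + t^(-2) - t^(-3) + t^(-4) - t^(-5) + t^(-6) - t^(-7) + t^(-8) - t^(-9) + t^(-10) - t^(-11) + t^(-12) - t^(-13) + t^(-14):
Term values: (379749833583241) + (34522712143931) + (3138428376721) + (285311670611) + (25937424601) + (2357947691) + (214358881) + (19487171) + (1771561) + (161051) + (14641) + (1331) + (121) + (11) + (1) + (0.0909091) + (0.00826446) + (0.000751315) + (6.83013e-05) + (6.20921e-06) + (5.64474e-07) + (5.13158e-08) + (4.66507e-09) + (4.24098e-10) + (3.85543e-11) + (3.50494e-12) + (3.18631e-13) + (2.89664e-14) + (2.63331e-15)
Sum = 4.177248169e+14
Rounded to 6 significant figures: 4.17725e+14

4.17725e+14


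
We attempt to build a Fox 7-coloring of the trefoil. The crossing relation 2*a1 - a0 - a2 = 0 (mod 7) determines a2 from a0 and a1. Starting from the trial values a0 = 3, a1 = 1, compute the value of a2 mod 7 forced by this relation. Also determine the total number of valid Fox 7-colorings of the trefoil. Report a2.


Step 1: Apply the given crossing relation 2*a1 - a0 - a2 = 0 (mod 7).
  a2 = 2*a1 - a0 mod 7
  a2 = 2*1 - 3 mod 7
  a2 = 2 - 3 mod 7
  a2 = -1 mod 7 = 6
Step 2: The trefoil has determinant 3.
  Number of Fox p-colorings (p prime) is p^2 if p = 3, else p.
  Since 7 does not divide 3, only trivial (constant) colorings exist.
  (So the trial a0 = 3, a1 = 1 with a0 != a1 does NOT extend to a valid coloring of the whole trefoil: the other two crossing relations require 3*(a1 - a0) = 0 (mod 7), which fails.)
  Total colorings = 7
Step 3: a2 = 6, total Fox 7-colorings = 7

6


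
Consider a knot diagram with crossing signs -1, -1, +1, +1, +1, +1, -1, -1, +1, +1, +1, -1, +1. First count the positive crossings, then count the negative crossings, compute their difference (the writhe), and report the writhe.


Step 1: Count positive crossings (+1).
Positive crossings: 8
Step 2: Count negative crossings (-1).
Negative crossings: 5
Step 3: Writhe = (positive) - (negative)
w = 8 - 5 = 3
Step 4: |w| = 3, and w is positive

3


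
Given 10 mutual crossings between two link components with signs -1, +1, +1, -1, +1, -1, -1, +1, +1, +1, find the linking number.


Step 1: Count positive crossings: 6
Step 2: Count negative crossings: 4
Step 3: Sum of signs = 6 - 4 = 2
Step 4: Linking number = sum/2 = 2/2 = 1

1


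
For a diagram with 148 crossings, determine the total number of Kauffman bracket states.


Each crossing contributes 2 choices (A-smoothing or B-smoothing).
Total states = 2^148 = 356811923176489970264571492362373784095686656

356811923176489970264571492362373784095686656


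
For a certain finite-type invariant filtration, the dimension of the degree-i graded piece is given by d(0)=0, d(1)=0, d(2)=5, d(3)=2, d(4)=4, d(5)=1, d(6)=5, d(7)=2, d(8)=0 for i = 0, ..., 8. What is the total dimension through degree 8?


Total dimension = d(0) + d(1) + ... + d(8)
= 0 + 0 + 5 + 2 + 4 + 1 + 5 + 2 + 0
= 19

19


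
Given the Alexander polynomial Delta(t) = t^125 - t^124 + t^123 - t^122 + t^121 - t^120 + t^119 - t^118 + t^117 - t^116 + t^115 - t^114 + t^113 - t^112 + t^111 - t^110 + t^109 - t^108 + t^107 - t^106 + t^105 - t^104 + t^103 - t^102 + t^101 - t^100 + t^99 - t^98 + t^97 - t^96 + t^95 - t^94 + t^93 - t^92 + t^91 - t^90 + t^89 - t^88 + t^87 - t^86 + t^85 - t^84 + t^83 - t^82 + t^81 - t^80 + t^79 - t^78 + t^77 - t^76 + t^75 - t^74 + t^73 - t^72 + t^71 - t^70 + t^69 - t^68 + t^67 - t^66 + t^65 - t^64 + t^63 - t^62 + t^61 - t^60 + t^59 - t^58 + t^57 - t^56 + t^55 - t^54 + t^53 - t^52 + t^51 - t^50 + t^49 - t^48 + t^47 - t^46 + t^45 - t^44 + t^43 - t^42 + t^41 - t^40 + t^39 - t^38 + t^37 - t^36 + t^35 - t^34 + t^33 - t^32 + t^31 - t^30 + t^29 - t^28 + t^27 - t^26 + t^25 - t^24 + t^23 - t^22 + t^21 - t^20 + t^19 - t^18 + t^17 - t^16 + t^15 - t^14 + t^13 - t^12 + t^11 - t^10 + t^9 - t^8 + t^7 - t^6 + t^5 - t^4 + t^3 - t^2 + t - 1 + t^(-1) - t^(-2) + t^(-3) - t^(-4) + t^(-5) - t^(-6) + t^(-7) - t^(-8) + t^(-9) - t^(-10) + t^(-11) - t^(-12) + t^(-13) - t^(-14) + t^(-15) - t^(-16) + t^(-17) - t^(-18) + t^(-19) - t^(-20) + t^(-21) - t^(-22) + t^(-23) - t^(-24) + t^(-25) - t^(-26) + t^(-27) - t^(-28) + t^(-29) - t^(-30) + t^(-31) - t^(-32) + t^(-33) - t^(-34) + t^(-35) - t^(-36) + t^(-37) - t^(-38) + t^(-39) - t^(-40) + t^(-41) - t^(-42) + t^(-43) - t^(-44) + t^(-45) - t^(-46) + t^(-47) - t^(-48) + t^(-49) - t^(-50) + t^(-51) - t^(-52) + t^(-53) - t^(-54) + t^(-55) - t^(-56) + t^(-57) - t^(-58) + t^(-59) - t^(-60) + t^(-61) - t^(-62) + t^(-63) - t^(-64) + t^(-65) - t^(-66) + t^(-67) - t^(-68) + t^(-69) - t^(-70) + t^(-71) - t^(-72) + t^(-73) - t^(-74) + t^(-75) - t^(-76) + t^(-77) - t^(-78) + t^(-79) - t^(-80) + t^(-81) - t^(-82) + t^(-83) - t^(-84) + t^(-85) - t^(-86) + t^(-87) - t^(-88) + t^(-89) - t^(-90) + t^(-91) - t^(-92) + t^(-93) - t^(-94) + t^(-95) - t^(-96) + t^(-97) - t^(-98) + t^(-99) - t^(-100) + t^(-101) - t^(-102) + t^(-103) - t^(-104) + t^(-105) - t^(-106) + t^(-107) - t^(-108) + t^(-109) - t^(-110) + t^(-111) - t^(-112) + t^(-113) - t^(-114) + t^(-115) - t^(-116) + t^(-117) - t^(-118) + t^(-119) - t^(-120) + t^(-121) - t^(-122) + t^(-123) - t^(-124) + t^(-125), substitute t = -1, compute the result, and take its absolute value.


Step 1: The polynomial has 251 terms with alternating signs, exponents from 125 down to -125.
Step 2: Substitute t = -1. The i-th term has coefficient (-1)^i and exponent (m-i),
  so its value is (-1)^i * (-1)^(m-i) = (-1)^m = -1 for every i.
Step 3: All 251 terms equal -1, so Delta(-1) = 251 * (-1) = -251
Step 4: |Delta(-1)| = 251

251


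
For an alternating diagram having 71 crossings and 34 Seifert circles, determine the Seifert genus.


For alternating knots, g = (c - s + 1)/2.
= (71 - 34 + 1)/2
= 38/2 = 19

19


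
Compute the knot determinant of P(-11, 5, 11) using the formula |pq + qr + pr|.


Step 1: Compute pq + qr + pr.
pq = (-11)*5 = -55
qr = 5*11 = 55
pr = (-11)*11 = -121
pq + qr + pr = -55 + 55 + (-121) = -121
Step 2: Take absolute value.
det(P(-11,5,11)) = |-121| = 121

121


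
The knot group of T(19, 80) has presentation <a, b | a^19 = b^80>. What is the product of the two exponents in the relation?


The relation is a^19 = b^80.
Product of exponents = 19 * 80
= 1520

1520


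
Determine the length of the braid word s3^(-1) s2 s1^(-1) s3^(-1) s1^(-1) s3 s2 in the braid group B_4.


The word length counts the number of generators (including inverses).
Listing each generator: s3^(-1), s2, s1^(-1), s3^(-1), s1^(-1), s3, s2
There are 7 generators in this braid word.

7


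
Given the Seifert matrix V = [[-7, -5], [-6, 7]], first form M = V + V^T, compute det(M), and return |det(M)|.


Step 1: Form V + V^T where V = [[-7, -5], [-6, 7]]
  V^T = [[-7, -6], [-5, 7]]
  V + V^T = [[-14, -11], [-11, 14]]
Step 2: det(V + V^T) = (-14)*14 - (-11)*(-11)
  = -196 - 121 = -317
Step 3: Knot determinant = |det(V + V^T)| = |-317| = 317

317


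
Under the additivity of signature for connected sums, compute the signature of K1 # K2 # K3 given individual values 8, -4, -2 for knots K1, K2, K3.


The signature is additive under connected sum.
signature(K1 # K2 # K3) = (8) + (-4) + (-2)
= 2

2


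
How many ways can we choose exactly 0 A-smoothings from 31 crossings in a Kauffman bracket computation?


We choose which 0 of 31 crossings get A-smoothings.
C(31, 0) = 31! / (0! * 31!)
= 1

1


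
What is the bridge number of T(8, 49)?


The bridge number of T(p,q) is min(p,q).
min(8, 49) = 8

8


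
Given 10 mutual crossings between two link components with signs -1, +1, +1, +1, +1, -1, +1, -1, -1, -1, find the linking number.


Step 1: Count positive crossings: 5
Step 2: Count negative crossings: 5
Step 3: Sum of signs = 5 - 5 = 0
Step 4: Linking number = sum/2 = 0/2 = 0

0


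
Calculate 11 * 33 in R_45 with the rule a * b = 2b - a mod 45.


11 * 33 = 2*33 - 11 mod 45
= 66 - 11 mod 45
= 55 mod 45 = 10

10


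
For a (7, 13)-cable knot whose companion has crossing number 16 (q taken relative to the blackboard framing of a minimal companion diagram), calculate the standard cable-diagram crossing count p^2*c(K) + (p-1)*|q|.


Step 1: Each of the c(K) crossings of the companion diagram becomes p*p = p^2 crossings among the p parallel strands, and each of the |q| twists s_1 s_2 ... s_(p-1) adds (p-1) crossings.
  Crossings = p^2 * c(K) + (p-1)*|q|
Step 2: = 7^2 * 16 + (7-1)*13
Step 3: = 49*16 + 6*13
Step 4: = 784 + 78 = 862

862


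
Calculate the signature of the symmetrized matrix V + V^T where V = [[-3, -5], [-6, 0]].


Step 1: V + V^T = [[-6, -11], [-11, 0]]
Step 2: trace = -6, det = -121
Step 3: Discriminant = (-6)^2 - 4*(-121) = 520
Step 4: Eigenvalues: 8.40175, -14.4018
Step 5: Signature = (# positive eigenvalues) - (# negative eigenvalues) = 0

0


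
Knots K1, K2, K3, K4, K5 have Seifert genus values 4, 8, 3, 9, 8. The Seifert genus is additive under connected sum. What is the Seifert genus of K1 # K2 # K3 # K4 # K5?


The Seifert genus is additive under connected sum.
Seifert genus(K1 # K2 # K3 # K4 # K5) = (4) + (8) + (3) + (9) + (8)
= 32

32


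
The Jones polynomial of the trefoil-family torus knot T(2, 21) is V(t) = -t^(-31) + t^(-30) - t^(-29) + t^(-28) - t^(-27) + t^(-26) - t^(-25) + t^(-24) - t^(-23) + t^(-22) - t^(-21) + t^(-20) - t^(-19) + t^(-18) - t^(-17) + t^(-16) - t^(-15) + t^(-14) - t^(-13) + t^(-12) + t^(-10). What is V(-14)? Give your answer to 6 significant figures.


Substituting t = -14 into V(t) = -t^(-31) + t^(-30) - t^(-29) + t^(-28) - t^(-27) + t^(-26) - t^(-25) + t^(-24) - t^(-23) + t^(-22) - t^(-21) + t^(-20) - t^(-19) + t^(-18) - t^(-17) + t^(-16) - t^(-15) + t^(-14) - t^(-13) + t^(-12) + t^(-10):
  (-)t^(-31) = 2.95142e-36
  (+)t^(-30) = 4.13199e-35
  (-)t^(-29) = 5.78478e-34
  (+)t^(-28) = 8.09869e-33
  (-)t^(-27) = 1.13382e-31
  (+)t^(-26) = 1.58734e-30
  (-)t^(-25) = 2.22228e-29
  (+)t^(-24) = 3.11119e-28
  (-)t^(-23) = 4.35567e-27
  (+)t^(-22) = 6.09794e-26
  (-)t^(-21) = 8.53712e-25
  (+)t^(-20) = 1.1952e-23
  (-)t^(-19) = 1.67327e-22
  (+)t^(-18) = 2.34258e-21
  (-)t^(-17) = 3.27962e-20
  (+)t^(-16) = 4.59147e-19
  (-)t^(-15) = 6.42805e-18
  (+)t^(-14) = 8.99927e-17
  (-)t^(-13) = 1.2599e-15
  (+)t^(-12) = 1.76386e-14
  (+)t^(-10) = 3.45716e-12
Sum = (2.95142e-36) + (4.13199e-35) + (5.78478e-34) + (8.09869e-33) + (1.13382e-31) + (1.58734e-30) + (2.22228e-29) + (3.11119e-28) + (4.35567e-27) + (6.09794e-26) + (8.53712e-25) + (1.1952e-23) + (1.67327e-22) + (2.34258e-21) + (3.27962e-20) + (4.59147e-19) + (6.42805e-18) + (8.99927e-17) + (1.2599e-15) + (1.76386e-14) + (3.45716e-12)
= 3.476156695e-12
Rounded to 6 significant figures: 3.47616e-12

3.47616e-12


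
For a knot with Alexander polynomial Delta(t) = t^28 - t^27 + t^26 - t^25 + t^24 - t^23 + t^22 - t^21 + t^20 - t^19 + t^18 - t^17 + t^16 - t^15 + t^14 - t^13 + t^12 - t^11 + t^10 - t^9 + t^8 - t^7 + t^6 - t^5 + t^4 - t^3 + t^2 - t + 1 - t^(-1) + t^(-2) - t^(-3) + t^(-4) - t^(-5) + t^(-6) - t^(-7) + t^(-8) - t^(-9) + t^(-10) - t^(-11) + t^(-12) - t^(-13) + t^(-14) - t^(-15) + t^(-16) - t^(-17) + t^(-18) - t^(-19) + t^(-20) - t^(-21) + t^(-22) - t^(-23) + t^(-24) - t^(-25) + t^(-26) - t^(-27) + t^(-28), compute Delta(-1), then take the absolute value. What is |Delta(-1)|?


Step 1: The polynomial has 57 terms with alternating signs, exponents from 28 down to -28.
Step 2: Substitute t = -1. The i-th term has coefficient (-1)^i and exponent (m-i),
  so its value is (-1)^i * (-1)^(m-i) = (-1)^m = 1 for every i.
Step 3: All 57 terms equal 1, so Delta(-1) = 57 * (1) = 57
Step 4: |Delta(-1)| = 57

57


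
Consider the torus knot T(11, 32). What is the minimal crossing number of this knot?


For a torus knot T(p, q) with gcd(p,q)=1,
the crossing number is min(p*(q-1), q*(p-1)).
p*(q-1) = 11*31 = 341
q*(p-1) = 32*10 = 320
min(341, 320) = 320

320


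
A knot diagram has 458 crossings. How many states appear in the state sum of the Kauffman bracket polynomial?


Each crossing contributes 2 choices (A-smoothing or B-smoothing).
Total states = 2^458 = 744282853678701455922507579277316643178128753343813693728245963960974631028119473486019635930893891134220822124816566203939432067701407744

744282853678701455922507579277316643178128753343813693728245963960974631028119473486019635930893891134220822124816566203939432067701407744


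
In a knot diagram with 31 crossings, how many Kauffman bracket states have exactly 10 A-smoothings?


We choose which 10 of 31 crossings get A-smoothings.
C(31, 10) = 31! / (10! * 21!)
= 44352165

44352165


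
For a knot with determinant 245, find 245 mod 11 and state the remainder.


Step 1: A knot is p-colorable if and only if p divides its determinant.
Step 2: Compute 245 mod 11.
245 = 22 * 11 + 3
Step 3: 245 mod 11 = 3
Step 4: The knot is 11-colorable: no

3


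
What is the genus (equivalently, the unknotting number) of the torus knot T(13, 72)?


For a torus knot T(p,q), both the unknotting number and genus equal (p-1)(q-1)/2.
= (13-1)(72-1)/2
= 12*71/2
= 852/2 = 426

426


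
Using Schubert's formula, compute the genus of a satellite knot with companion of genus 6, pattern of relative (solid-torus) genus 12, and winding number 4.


Schubert: g(satellite) = g_rel(pattern) + |winding| * g(companion),
where g_rel(pattern) is the genus of the pattern relative to the solid torus.
= 12 + 4 * 6
= 12 + 24 = 36

36


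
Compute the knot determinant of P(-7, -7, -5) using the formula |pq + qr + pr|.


Step 1: Compute pq + qr + pr.
pq = (-7)*(-7) = 49
qr = (-7)*(-5) = 35
pr = (-7)*(-5) = 35
pq + qr + pr = 49 + 35 + 35 = 119
Step 2: Take absolute value.
det(P(-7,-7,-5)) = |119| = 119

119


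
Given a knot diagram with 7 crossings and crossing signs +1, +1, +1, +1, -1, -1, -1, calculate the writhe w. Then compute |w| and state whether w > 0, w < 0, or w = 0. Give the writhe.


Step 1: Count positive crossings (+1).
Positive crossings: 4
Step 2: Count negative crossings (-1).
Negative crossings: 3
Step 3: Writhe = (positive) - (negative)
w = 4 - 3 = 1
Step 4: |w| = 1, and w is positive

1


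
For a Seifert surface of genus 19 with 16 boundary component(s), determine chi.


chi = 2 - 2g - b
= 2 - 2*19 - 16
= 2 - 38 - 16 = -52

-52


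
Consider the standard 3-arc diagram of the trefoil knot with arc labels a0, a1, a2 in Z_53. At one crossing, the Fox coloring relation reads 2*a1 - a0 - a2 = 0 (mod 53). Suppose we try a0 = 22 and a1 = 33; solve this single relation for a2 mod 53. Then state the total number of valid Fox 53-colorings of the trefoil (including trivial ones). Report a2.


Step 1: Apply the given crossing relation 2*a1 - a0 - a2 = 0 (mod 53).
  a2 = 2*a1 - a0 mod 53
  a2 = 2*33 - 22 mod 53
  a2 = 66 - 22 mod 53
  a2 = 44 mod 53 = 44
Step 2: The trefoil has determinant 3.
  Number of Fox p-colorings (p prime) is p^2 if p = 3, else p.
  Since 53 does not divide 3, only trivial (constant) colorings exist.
  (So the trial a0 = 22, a1 = 33 with a0 != a1 does NOT extend to a valid coloring of the whole trefoil: the other two crossing relations require 3*(a1 - a0) = 0 (mod 53), which fails.)
  Total colorings = 53
Step 3: a2 = 44, total Fox 53-colorings = 53

44


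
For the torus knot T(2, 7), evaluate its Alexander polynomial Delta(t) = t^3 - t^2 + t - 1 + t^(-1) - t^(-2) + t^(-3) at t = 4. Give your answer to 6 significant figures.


Substituting t = 4 into Delta(t) = t^3 - t^2 + t - 1 + t^(-1) - t^(-2) + t^(-3):
Term values: (64) + (-16) + (4) + (-1) + (0.25) + (-0.0625) + (0.015625)
Sum = 51.203125
Rounded to 6 significant figures: 51.2031

51.2031


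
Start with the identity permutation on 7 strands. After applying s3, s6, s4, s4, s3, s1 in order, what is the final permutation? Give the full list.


Starting with identity [1, 2, 3, 4, 5, 6, 7].
Apply generators in sequence:
  After s3: [1, 2, 4, 3, 5, 6, 7]
  After s6: [1, 2, 4, 3, 5, 7, 6]
  After s4: [1, 2, 4, 5, 3, 7, 6]
  After s4: [1, 2, 4, 3, 5, 7, 6]
  After s3: [1, 2, 3, 4, 5, 7, 6]
  After s1: [2, 1, 3, 4, 5, 7, 6]
Final permutation: [2, 1, 3, 4, 5, 7, 6]

[2, 1, 3, 4, 5, 7, 6]


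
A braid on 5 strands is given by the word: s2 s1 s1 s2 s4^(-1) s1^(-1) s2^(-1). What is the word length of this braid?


The word length counts the number of generators (including inverses).
Listing each generator: s2, s1, s1, s2, s4^(-1), s1^(-1), s2^(-1)
There are 7 generators in this braid word.

7


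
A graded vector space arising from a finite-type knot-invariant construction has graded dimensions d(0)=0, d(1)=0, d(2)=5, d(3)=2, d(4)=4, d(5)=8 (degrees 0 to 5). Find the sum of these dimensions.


Total dimension = d(0) + d(1) + ... + d(5)
= 0 + 0 + 5 + 2 + 4 + 8
= 19

19


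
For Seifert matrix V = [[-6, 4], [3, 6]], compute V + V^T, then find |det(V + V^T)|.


Step 1: Form V + V^T where V = [[-6, 4], [3, 6]]
  V^T = [[-6, 3], [4, 6]]
  V + V^T = [[-12, 7], [7, 12]]
Step 2: det(V + V^T) = (-12)*12 - 7*7
  = -144 - 49 = -193
Step 3: Knot determinant = |det(V + V^T)| = |-193| = 193

193


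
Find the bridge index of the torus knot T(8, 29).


The bridge number of T(p,q) is min(p,q).
min(8, 29) = 8

8


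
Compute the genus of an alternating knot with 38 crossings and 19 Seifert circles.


For alternating knots, g = (c - s + 1)/2.
= (38 - 19 + 1)/2
= 20/2 = 10

10


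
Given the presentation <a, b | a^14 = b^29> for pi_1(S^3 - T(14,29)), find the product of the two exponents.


The relation is a^14 = b^29.
Product of exponents = 14 * 29
= 406

406


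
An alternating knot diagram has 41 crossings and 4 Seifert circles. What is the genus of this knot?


For alternating knots, g = (c - s + 1)/2.
= (41 - 4 + 1)/2
= 38/2 = 19

19


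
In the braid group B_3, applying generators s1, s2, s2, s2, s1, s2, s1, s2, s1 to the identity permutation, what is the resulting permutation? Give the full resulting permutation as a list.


Starting with identity [1, 2, 3].
Apply generators in sequence:
  After s1: [2, 1, 3]
  After s2: [2, 3, 1]
  After s2: [2, 1, 3]
  After s2: [2, 3, 1]
  After s1: [3, 2, 1]
  After s2: [3, 1, 2]
  After s1: [1, 3, 2]
  After s2: [1, 2, 3]
  After s1: [2, 1, 3]
Final permutation: [2, 1, 3]

[2, 1, 3]


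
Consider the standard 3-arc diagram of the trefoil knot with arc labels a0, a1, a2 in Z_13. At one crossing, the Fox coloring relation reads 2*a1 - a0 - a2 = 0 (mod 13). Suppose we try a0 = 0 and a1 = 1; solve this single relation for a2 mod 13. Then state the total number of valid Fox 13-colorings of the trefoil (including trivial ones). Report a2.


Step 1: Apply the given crossing relation 2*a1 - a0 - a2 = 0 (mod 13).
  a2 = 2*a1 - a0 mod 13
  a2 = 2*1 - 0 mod 13
  a2 = 2 - 0 mod 13
  a2 = 2 mod 13 = 2
Step 2: The trefoil has determinant 3.
  Number of Fox p-colorings (p prime) is p^2 if p = 3, else p.
  Since 13 does not divide 3, only trivial (constant) colorings exist.
  (So the trial a0 = 0, a1 = 1 with a0 != a1 does NOT extend to a valid coloring of the whole trefoil: the other two crossing relations require 3*(a1 - a0) = 0 (mod 13), which fails.)
  Total colorings = 13
Step 3: a2 = 2, total Fox 13-colorings = 13

2


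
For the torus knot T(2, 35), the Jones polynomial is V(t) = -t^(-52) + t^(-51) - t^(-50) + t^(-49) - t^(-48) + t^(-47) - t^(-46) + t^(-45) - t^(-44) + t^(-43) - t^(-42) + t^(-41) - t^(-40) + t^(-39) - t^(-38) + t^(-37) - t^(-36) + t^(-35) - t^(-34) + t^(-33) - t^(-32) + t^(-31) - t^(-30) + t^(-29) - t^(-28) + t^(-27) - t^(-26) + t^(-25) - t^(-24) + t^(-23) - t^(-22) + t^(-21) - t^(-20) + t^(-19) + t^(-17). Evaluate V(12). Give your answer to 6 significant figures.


Substituting t = 12 into V(t) = -t^(-52) + t^(-51) - t^(-50) + t^(-49) - t^(-48) + t^(-47) - t^(-46) + t^(-45) - t^(-44) + t^(-43) - t^(-42) + t^(-41) - t^(-40) + t^(-39) - t^(-38) + t^(-37) - t^(-36) + t^(-35) - t^(-34) + t^(-33) - t^(-32) + t^(-31) - t^(-30) + t^(-29) - t^(-28) + t^(-27) - t^(-26) + t^(-25) - t^(-24) + t^(-23) - t^(-22) + t^(-21) - t^(-20) + t^(-19) + t^(-17):
  (-)t^(-52) = -7.63089e-57
  (+)t^(-51) = 9.15707e-56
  (-)t^(-50) = -1.09885e-54
  (+)t^(-49) = 1.31862e-53
  (-)t^(-48) = -1.58234e-52
  (+)t^(-47) = 1.89881e-51
  (-)t^(-46) = -2.27857e-50
  (+)t^(-45) = 2.73429e-49
  (-)t^(-44) = -3.28114e-48
  (+)t^(-43) = 3.93737e-47
  (-)t^(-42) = -4.72485e-46
  (+)t^(-41) = 5.66982e-45
  (-)t^(-40) = -6.80378e-44
  (+)t^(-39) = 8.16453e-43
  (-)t^(-38) = -9.79744e-42
  (+)t^(-37) = 1.17569e-40
  (-)t^(-36) = -1.41083e-39
  (+)t^(-35) = 1.693e-38
  (-)t^(-34) = -2.0316e-37
  (+)t^(-33) = 2.43792e-36
  (-)t^(-32) = -2.9255e-35
  (+)t^(-31) = 3.5106e-34
  (-)t^(-30) = -4.21272e-33
  (+)t^(-29) = 5.05526e-32
  (-)t^(-28) = -6.06632e-31
  (+)t^(-27) = 7.27958e-30
  (-)t^(-26) = -8.7355e-29
  (+)t^(-25) = 1.04826e-27
  (-)t^(-24) = -1.25791e-26
  (+)t^(-23) = 1.50949e-25
  (-)t^(-22) = -1.81139e-24
  (+)t^(-21) = 2.17367e-23
  (-)t^(-20) = -2.60841e-22
  (+)t^(-19) = 3.13009e-21
  (+)t^(-17) = 4.50732e-19
Sum = (-7.63089e-57) + (9.15707e-56) + (-1.09885e-54) + (1.31862e-53) + (-1.58234e-52) + (1.89881e-51) + (-2.27857e-50) + (2.73429e-49) + (-3.28114e-48) + (3.93737e-47) + (-4.72485e-46) + (5.66982e-45) + (-6.80378e-44) + (8.16453e-43) + (-9.79744e-42) + (1.17569e-40) + (-1.41083e-39) + (1.693e-38) + (-2.0316e-37) + (2.43792e-36) + (-2.9255e-35) + (3.5106e-34) + (-4.21272e-33) + (5.05526e-32) + (-6.06632e-31) + (7.27958e-30) + (-8.7355e-29) + (1.04826e-27) + (-1.25791e-26) + (1.50949e-25) + (-1.81139e-24) + (2.17367e-23) + (-2.60841e-22) + (3.13009e-21) + (4.50732e-19)
= 4.536217516e-19
Rounded to 6 significant figures: 4.53622e-19

4.53622e-19


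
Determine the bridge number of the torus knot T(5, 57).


The bridge number of T(p,q) is min(p,q).
min(5, 57) = 5

5


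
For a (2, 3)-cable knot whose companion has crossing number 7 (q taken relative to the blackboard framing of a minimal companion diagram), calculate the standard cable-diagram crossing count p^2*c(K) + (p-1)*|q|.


Step 1: Each of the c(K) crossings of the companion diagram becomes p*p = p^2 crossings among the p parallel strands, and each of the |q| twists s_1 s_2 ... s_(p-1) adds (p-1) crossings.
  Crossings = p^2 * c(K) + (p-1)*|q|
Step 2: = 2^2 * 7 + (2-1)*3
Step 3: = 4*7 + 1*3
Step 4: = 28 + 3 = 31

31


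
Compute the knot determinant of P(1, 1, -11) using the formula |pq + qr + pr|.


Step 1: Compute pq + qr + pr.
pq = 1*1 = 1
qr = 1*(-11) = -11
pr = 1*(-11) = -11
pq + qr + pr = 1 + (-11) + (-11) = -21
Step 2: Take absolute value.
det(P(1,1,-11)) = |-21| = 21

21


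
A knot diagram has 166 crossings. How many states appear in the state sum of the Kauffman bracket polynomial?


Each crossing contributes 2 choices (A-smoothing or B-smoothing).
Total states = 2^166 = 93536104789177786765035829293842113257979682750464

93536104789177786765035829293842113257979682750464


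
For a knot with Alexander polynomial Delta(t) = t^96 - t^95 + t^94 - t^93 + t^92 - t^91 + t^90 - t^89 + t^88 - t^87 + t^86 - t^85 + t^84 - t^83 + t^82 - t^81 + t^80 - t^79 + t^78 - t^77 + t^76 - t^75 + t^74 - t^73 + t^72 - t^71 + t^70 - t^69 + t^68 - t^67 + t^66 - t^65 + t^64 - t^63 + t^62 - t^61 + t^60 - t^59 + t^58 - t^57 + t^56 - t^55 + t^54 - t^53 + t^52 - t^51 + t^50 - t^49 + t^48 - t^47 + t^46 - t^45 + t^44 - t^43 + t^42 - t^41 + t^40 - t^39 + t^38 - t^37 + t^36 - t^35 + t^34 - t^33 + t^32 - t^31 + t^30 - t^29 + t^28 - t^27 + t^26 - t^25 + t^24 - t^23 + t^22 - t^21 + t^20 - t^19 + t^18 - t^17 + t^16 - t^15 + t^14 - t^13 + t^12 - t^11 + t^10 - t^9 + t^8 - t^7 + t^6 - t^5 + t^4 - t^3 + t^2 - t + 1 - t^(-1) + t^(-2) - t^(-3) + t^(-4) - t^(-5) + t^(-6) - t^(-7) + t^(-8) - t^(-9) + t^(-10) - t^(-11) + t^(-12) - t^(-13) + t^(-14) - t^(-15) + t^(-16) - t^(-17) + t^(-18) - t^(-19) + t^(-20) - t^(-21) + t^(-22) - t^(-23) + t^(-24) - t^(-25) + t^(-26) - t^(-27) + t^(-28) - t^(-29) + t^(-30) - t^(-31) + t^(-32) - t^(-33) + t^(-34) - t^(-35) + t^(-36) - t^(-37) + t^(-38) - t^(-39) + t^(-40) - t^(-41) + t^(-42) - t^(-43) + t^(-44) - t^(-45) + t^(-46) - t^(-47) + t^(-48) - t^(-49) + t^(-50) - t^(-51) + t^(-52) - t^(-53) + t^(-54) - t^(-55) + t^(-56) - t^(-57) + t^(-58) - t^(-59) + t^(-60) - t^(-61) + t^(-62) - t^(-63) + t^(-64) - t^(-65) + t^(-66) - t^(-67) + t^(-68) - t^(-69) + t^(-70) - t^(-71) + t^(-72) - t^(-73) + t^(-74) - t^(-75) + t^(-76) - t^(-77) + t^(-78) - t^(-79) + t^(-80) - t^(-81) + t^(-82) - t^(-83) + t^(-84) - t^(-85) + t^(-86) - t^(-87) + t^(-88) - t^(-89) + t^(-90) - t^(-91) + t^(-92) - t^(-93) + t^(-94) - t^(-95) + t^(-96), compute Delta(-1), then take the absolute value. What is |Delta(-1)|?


Step 1: The polynomial has 193 terms with alternating signs, exponents from 96 down to -96.
Step 2: Substitute t = -1. The i-th term has coefficient (-1)^i and exponent (m-i),
  so its value is (-1)^i * (-1)^(m-i) = (-1)^m = 1 for every i.
Step 3: All 193 terms equal 1, so Delta(-1) = 193 * (1) = 193
Step 4: |Delta(-1)| = 193

193


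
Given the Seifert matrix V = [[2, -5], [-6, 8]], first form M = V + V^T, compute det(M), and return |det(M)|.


Step 1: Form V + V^T where V = [[2, -5], [-6, 8]]
  V^T = [[2, -6], [-5, 8]]
  V + V^T = [[4, -11], [-11, 16]]
Step 2: det(V + V^T) = 4*16 - (-11)*(-11)
  = 64 - 121 = -57
Step 3: Knot determinant = |det(V + V^T)| = |-57| = 57

57


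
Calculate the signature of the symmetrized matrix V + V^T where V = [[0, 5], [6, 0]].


Step 1: V + V^T = [[0, 11], [11, 0]]
Step 2: trace = 0, det = -121
Step 3: Discriminant = 0^2 - 4*(-121) = 484
Step 4: Eigenvalues: 11, -11
Step 5: Signature = (# positive eigenvalues) - (# negative eigenvalues) = 0

0


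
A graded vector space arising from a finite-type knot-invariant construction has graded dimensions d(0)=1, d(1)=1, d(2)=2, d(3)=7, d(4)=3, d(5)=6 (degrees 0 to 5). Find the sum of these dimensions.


Total dimension = d(0) + d(1) + ... + d(5)
= 1 + 1 + 2 + 7 + 3 + 6
= 20

20


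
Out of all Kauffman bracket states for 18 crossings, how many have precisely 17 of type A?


We choose which 17 of 18 crossings get A-smoothings.
C(18, 17) = 18! / (17! * 1!)
= 18

18


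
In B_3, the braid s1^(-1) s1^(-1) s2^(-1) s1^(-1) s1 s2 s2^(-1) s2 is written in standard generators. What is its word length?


The word length counts the number of generators (including inverses).
Listing each generator: s1^(-1), s1^(-1), s2^(-1), s1^(-1), s1, s2, s2^(-1), s2
There are 8 generators in this braid word.

8


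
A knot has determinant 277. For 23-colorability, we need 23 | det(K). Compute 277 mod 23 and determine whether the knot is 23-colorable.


Step 1: A knot is p-colorable if and only if p divides its determinant.
Step 2: Compute 277 mod 23.
277 = 12 * 23 + 1
Step 3: 277 mod 23 = 1
Step 4: The knot is 23-colorable: no

1


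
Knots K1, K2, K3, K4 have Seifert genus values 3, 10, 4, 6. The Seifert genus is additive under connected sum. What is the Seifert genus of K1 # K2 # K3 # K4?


The Seifert genus is additive under connected sum.
Seifert genus(K1 # K2 # K3 # K4) = (3) + (10) + (4) + (6)
= 23

23


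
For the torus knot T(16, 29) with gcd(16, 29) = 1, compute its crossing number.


For a torus knot T(p, q) with gcd(p,q)=1,
the crossing number is min(p*(q-1), q*(p-1)).
p*(q-1) = 16*28 = 448
q*(p-1) = 29*15 = 435
min(448, 435) = 435

435


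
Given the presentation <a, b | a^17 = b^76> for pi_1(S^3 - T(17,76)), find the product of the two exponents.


The relation is a^17 = b^76.
Product of exponents = 17 * 76
= 1292

1292


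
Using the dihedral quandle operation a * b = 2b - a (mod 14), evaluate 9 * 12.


9 * 12 = 2*12 - 9 mod 14
= 24 - 9 mod 14
= 15 mod 14 = 1

1


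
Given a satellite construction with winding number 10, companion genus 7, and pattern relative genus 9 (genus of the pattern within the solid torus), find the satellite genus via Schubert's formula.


Schubert: g(satellite) = g_rel(pattern) + |winding| * g(companion),
where g_rel(pattern) is the genus of the pattern relative to the solid torus.
= 9 + 10 * 7
= 9 + 70 = 79

79


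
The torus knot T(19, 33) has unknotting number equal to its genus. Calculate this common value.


For a torus knot T(p,q), both the unknotting number and genus equal (p-1)(q-1)/2.
= (19-1)(33-1)/2
= 18*32/2
= 576/2 = 288

288


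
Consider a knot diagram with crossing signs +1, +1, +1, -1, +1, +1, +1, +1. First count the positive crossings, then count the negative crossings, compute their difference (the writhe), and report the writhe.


Step 1: Count positive crossings (+1).
Positive crossings: 7
Step 2: Count negative crossings (-1).
Negative crossings: 1
Step 3: Writhe = (positive) - (negative)
w = 7 - 1 = 6
Step 4: |w| = 6, and w is positive

6


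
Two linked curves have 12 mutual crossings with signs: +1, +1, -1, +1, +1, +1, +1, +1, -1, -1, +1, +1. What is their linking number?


Step 1: Count positive crossings: 9
Step 2: Count negative crossings: 3
Step 3: Sum of signs = 9 - 3 = 6
Step 4: Linking number = sum/2 = 6/2 = 3

3


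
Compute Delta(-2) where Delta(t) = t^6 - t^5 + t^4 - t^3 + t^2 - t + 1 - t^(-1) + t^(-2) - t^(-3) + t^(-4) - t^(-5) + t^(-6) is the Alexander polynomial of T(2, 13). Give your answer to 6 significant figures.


Substituting t = -2 into Delta(t) = t^6 - t^5 + t^4 - t^3 + t^2 - t + 1 - t^(-1) + t^(-2) - t^(-3) + t^(-4) - t^(-5) + t^(-6):
Term values: (64) + (32) + (16) + (8) + (4) + (2) + (1) + (0.5) + (0.25) + (0.125) + (0.0625) + (0.03125) + (0.015625)
Sum = 127.984375
Rounded to 6 significant figures: 127.984

127.984


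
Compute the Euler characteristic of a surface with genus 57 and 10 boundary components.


chi = 2 - 2g - b
= 2 - 2*57 - 10
= 2 - 114 - 10 = -122

-122


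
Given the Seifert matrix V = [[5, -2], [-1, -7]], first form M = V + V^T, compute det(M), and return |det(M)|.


Step 1: Form V + V^T where V = [[5, -2], [-1, -7]]
  V^T = [[5, -1], [-2, -7]]
  V + V^T = [[10, -3], [-3, -14]]
Step 2: det(V + V^T) = 10*(-14) - (-3)*(-3)
  = -140 - 9 = -149
Step 3: Knot determinant = |det(V + V^T)| = |-149| = 149

149


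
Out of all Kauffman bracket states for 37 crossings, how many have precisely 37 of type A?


We choose which 37 of 37 crossings get A-smoothings.
C(37, 37) = 37! / (37! * 0!)
= 1

1


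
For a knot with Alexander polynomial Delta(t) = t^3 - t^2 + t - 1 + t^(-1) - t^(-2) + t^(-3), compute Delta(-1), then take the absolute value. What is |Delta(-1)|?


Step 1: The polynomial has 7 terms with alternating signs, exponents from 3 down to -3.
Step 2: Substitute t = -1. The i-th term has coefficient (-1)^i and exponent (m-i),
  so its value is (-1)^i * (-1)^(m-i) = (-1)^m = -1 for every i.
Step 3: All 7 terms equal -1, so Delta(-1) = 7 * (-1) = -7
Step 4: |Delta(-1)| = 7

7


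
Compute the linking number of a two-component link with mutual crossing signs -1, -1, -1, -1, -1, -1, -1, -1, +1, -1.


Step 1: Count positive crossings: 1
Step 2: Count negative crossings: 9
Step 3: Sum of signs = 1 - 9 = -8
Step 4: Linking number = sum/2 = -8/2 = -4

-4


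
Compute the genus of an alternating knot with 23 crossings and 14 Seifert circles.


For alternating knots, g = (c - s + 1)/2.
= (23 - 14 + 1)/2
= 10/2 = 5

5


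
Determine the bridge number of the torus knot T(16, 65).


The bridge number of T(p,q) is min(p,q).
min(16, 65) = 16

16


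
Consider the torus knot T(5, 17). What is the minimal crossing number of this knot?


For a torus knot T(p, q) with gcd(p,q)=1,
the crossing number is min(p*(q-1), q*(p-1)).
p*(q-1) = 5*16 = 80
q*(p-1) = 17*4 = 68
min(80, 68) = 68

68


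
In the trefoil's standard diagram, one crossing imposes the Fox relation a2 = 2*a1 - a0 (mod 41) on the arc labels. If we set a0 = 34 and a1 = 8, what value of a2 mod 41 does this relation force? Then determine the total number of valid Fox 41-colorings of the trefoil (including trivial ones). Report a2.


Step 1: Apply the given crossing relation 2*a1 - a0 - a2 = 0 (mod 41).
  a2 = 2*a1 - a0 mod 41
  a2 = 2*8 - 34 mod 41
  a2 = 16 - 34 mod 41
  a2 = -18 mod 41 = 23
Step 2: The trefoil has determinant 3.
  Number of Fox p-colorings (p prime) is p^2 if p = 3, else p.
  Since 41 does not divide 3, only trivial (constant) colorings exist.
  (So the trial a0 = 34, a1 = 8 with a0 != a1 does NOT extend to a valid coloring of the whole trefoil: the other two crossing relations require 3*(a1 - a0) = 0 (mod 41), which fails.)
  Total colorings = 41
Step 3: a2 = 23, total Fox 41-colorings = 41

23


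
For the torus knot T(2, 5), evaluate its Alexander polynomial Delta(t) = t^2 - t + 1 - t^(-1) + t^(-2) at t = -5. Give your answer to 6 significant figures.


Substituting t = -5 into Delta(t) = t^2 - t + 1 - t^(-1) + t^(-2):
Term values: (25) + (5) + (1) + (0.2) + (0.04)
Sum = 31.24
Rounded to 6 significant figures: 31.24

31.24


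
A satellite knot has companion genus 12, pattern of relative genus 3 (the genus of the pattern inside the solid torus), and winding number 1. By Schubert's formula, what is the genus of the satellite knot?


Schubert: g(satellite) = g_rel(pattern) + |winding| * g(companion),
where g_rel(pattern) is the genus of the pattern relative to the solid torus.
= 3 + 1 * 12
= 3 + 12 = 15

15


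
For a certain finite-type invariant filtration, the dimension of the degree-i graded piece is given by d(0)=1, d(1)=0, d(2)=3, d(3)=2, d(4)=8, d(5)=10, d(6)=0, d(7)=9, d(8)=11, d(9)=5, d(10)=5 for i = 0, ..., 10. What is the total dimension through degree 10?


Total dimension = d(0) + d(1) + ... + d(10)
= 1 + 0 + 3 + 2 + 8 + 10 + 0 + 9 + 11 + 5 + 5
= 54

54


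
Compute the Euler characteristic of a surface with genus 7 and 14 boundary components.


chi = 2 - 2g - b
= 2 - 2*7 - 14
= 2 - 14 - 14 = -26

-26


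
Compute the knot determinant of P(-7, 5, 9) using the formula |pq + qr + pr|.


Step 1: Compute pq + qr + pr.
pq = (-7)*5 = -35
qr = 5*9 = 45
pr = (-7)*9 = -63
pq + qr + pr = -35 + 45 + (-63) = -53
Step 2: Take absolute value.
det(P(-7,5,9)) = |-53| = 53

53


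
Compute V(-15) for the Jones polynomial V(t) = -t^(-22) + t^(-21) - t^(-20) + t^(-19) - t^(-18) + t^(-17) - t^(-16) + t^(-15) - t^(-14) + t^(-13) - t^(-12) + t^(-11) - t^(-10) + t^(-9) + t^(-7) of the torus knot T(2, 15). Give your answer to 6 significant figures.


Substituting t = -15 into V(t) = -t^(-22) + t^(-21) - t^(-20) + t^(-19) - t^(-18) + t^(-17) - t^(-16) + t^(-15) - t^(-14) + t^(-13) - t^(-12) + t^(-11) - t^(-10) + t^(-9) + t^(-7):
  (-)t^(-22) = -1.33657e-26
  (+)t^(-21) = -2.00486e-25
  (-)t^(-20) = -3.00729e-24
  (+)t^(-19) = -4.51093e-23
  (-)t^(-18) = -6.76639e-22
  (+)t^(-17) = -1.01496e-20
  (-)t^(-16) = -1.52244e-19
  (+)t^(-15) = -2.28366e-18
  (-)t^(-14) = -3.42549e-17
  (+)t^(-13) = -5.13823e-16
  (-)t^(-12) = -7.70735e-15
  (+)t^(-11) = -1.1561e-13
  (-)t^(-10) = -1.73415e-12
  (+)t^(-9) = -2.60123e-11
  (+)t^(-7) = -5.85277e-09
Sum = (-1.33657e-26) + (-2.00486e-25) + (-3.00729e-24) + (-4.51093e-23) + (-6.76639e-22) + (-1.01496e-20) + (-1.52244e-19) + (-2.28366e-18) + (-3.42549e-17) + (-5.13823e-16) + (-7.70735e-15) + (-1.1561e-13) + (-1.73415e-12) + (-2.60123e-11) + (-5.85277e-09)
= -5.880636663e-09
Rounded to 6 significant figures: -5.88064e-09

-5.88064e-09


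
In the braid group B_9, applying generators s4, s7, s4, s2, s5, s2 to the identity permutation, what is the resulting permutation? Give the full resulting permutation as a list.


Starting with identity [1, 2, 3, 4, 5, 6, 7, 8, 9].
Apply generators in sequence:
  After s4: [1, 2, 3, 5, 4, 6, 7, 8, 9]
  After s7: [1, 2, 3, 5, 4, 6, 8, 7, 9]
  After s4: [1, 2, 3, 4, 5, 6, 8, 7, 9]
  After s2: [1, 3, 2, 4, 5, 6, 8, 7, 9]
  After s5: [1, 3, 2, 4, 6, 5, 8, 7, 9]
  After s2: [1, 2, 3, 4, 6, 5, 8, 7, 9]
Final permutation: [1, 2, 3, 4, 6, 5, 8, 7, 9]

[1, 2, 3, 4, 6, 5, 8, 7, 9]


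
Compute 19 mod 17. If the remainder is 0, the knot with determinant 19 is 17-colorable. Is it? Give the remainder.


Step 1: A knot is p-colorable if and only if p divides its determinant.
Step 2: Compute 19 mod 17.
19 = 1 * 17 + 2
Step 3: 19 mod 17 = 2
Step 4: The knot is 17-colorable: no

2


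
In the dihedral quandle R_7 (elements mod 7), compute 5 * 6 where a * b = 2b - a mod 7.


5 * 6 = 2*6 - 5 mod 7
= 12 - 5 mod 7
= 7 mod 7 = 0

0


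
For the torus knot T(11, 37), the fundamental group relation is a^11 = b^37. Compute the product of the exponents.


The relation is a^11 = b^37.
Product of exponents = 11 * 37
= 407

407


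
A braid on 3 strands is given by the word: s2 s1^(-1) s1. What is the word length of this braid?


The word length counts the number of generators (including inverses).
Listing each generator: s2, s1^(-1), s1
There are 3 generators in this braid word.

3


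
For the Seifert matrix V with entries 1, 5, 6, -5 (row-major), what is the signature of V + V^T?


Step 1: V + V^T = [[2, 11], [11, -10]]
Step 2: trace = -8, det = -141
Step 3: Discriminant = (-8)^2 - 4*(-141) = 628
Step 4: Eigenvalues: 8.52996, -16.53
Step 5: Signature = (# positive eigenvalues) - (# negative eigenvalues) = 0

0


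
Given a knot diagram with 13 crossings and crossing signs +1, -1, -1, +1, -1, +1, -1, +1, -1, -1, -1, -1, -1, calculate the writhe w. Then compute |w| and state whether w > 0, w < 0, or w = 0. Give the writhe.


Step 1: Count positive crossings (+1).
Positive crossings: 4
Step 2: Count negative crossings (-1).
Negative crossings: 9
Step 3: Writhe = (positive) - (negative)
w = 4 - 9 = -5
Step 4: |w| = 5, and w is negative

-5


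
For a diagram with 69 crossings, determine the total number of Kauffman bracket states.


Each crossing contributes 2 choices (A-smoothing or B-smoothing).
Total states = 2^69 = 590295810358705651712

590295810358705651712


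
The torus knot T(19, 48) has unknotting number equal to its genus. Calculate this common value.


For a torus knot T(p,q), both the unknotting number and genus equal (p-1)(q-1)/2.
= (19-1)(48-1)/2
= 18*47/2
= 846/2 = 423

423


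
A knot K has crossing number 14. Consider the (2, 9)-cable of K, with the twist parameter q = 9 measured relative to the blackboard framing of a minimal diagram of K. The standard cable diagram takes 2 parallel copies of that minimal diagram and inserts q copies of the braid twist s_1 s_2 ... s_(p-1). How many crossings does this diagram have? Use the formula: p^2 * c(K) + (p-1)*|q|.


Step 1: Each of the c(K) crossings of the companion diagram becomes p*p = p^2 crossings among the p parallel strands, and each of the |q| twists s_1 s_2 ... s_(p-1) adds (p-1) crossings.
  Crossings = p^2 * c(K) + (p-1)*|q|
Step 2: = 2^2 * 14 + (2-1)*9
Step 3: = 4*14 + 1*9
Step 4: = 56 + 9 = 65

65


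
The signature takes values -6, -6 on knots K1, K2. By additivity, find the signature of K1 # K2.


The signature is additive under connected sum.
signature(K1 # K2) = (-6) + (-6)
= -12

-12


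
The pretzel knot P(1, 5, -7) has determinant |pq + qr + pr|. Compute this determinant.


Step 1: Compute pq + qr + pr.
pq = 1*5 = 5
qr = 5*(-7) = -35
pr = 1*(-7) = -7
pq + qr + pr = 5 + (-35) + (-7) = -37
Step 2: Take absolute value.
det(P(1,5,-7)) = |-37| = 37

37


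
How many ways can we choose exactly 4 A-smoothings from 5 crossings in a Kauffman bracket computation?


We choose which 4 of 5 crossings get A-smoothings.
C(5, 4) = 5! / (4! * 1!)
= 5

5


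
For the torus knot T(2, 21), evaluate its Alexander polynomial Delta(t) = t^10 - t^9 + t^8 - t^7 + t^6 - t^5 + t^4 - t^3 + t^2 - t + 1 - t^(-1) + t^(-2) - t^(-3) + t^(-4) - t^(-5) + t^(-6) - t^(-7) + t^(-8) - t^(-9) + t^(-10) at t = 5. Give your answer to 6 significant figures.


Substituting t = 5 into Delta(t) = t^10 - t^9 + t^8 - t^7 + t^6 - t^5 + t^4 - t^3 + t^2 - t + 1 - t^(-1) + t^(-2) - t^(-3) + t^(-4) - t^(-5) + t^(-6) - t^(-7) + t^(-8) - t^(-9) + t^(-10):
Term values: (9765625) + (-1953125) + (390625) + (-78125) + (15625) + (-3125) + (625) + (-125) + (25) + (-5) + (1) + (-0.2) + (0.04) + (-0.008) + (0.0016) + (-0.00032) + (6.4e-05) + (-1.28e-05) + (2.56e-06) + (-5.12e-07) + (1.024e-07)
Sum = 8138020.833
Rounded to 6 significant figures: 8.13802e+06

8.13802e+06
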